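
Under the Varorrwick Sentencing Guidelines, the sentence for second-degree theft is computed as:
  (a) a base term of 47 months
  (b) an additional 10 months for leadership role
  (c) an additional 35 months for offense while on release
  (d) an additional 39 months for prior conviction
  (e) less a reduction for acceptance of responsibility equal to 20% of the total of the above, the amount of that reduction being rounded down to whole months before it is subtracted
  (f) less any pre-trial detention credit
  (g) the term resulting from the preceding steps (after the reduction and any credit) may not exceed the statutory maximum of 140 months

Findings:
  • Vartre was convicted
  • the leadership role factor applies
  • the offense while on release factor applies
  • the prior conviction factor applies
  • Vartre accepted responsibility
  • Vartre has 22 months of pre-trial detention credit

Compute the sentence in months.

83 months

Leadership role enhancement: +10 months
Offense while on release enhancement: +35 months
Prior conviction enhancement: +39 months
Adjusted term: 47 months + 10 months + 35 months + 39 months = 131 months
Acceptance of responsibility reduction: 20% of 131 months = 26 months (rounded down)
After reduction: 131 − 26 = 105 months
Less pre-trial detention credit: 105 months − 22 months = 83 months
Cap at 140 months: 83 months is within the cap, no reduction.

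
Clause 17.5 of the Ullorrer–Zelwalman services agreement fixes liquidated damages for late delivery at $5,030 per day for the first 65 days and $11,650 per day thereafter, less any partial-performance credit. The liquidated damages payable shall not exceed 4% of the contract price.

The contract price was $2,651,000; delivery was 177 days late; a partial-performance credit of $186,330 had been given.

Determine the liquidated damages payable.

$106,040

First 65 days: 65 × $5,030 = $326,950
Remaining days: (177 − 65) × $11,650 = $1,304,800
Accrued per-day damages: $326,950 + $1,304,800 = $1,631,750
Less partial-performance credit: $1,631,750 − $186,330 = $1,445,420
Cap: 4% of $2,651,000 = $106,040
Cap at $106,040: $1,445,420 exceeds the cap → $106,040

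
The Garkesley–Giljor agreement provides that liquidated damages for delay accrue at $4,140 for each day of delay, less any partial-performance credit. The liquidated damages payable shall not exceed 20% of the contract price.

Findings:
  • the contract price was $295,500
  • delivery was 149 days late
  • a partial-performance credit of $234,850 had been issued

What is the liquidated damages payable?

$59,100

Per-day damages: 149 × $4,140 = $616,860
Less partial-performance credit: $616,860 − $234,850 = $382,010
Cap: 20% of $295,500 = $59,100
Cap at $59,100: $382,010 exceeds the cap → $59,100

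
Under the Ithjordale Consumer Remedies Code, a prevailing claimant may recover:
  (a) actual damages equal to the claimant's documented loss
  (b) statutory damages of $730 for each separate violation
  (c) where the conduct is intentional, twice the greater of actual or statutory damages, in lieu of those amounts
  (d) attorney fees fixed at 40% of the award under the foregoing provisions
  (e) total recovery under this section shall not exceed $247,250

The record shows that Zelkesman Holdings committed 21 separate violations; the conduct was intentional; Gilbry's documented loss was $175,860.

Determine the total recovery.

$247,250

Statutory damages: 21 × $730 = $15,330
Greater of actual damages ($175,860) or statutory damages ($15,330): $175,860
Doubled: 2 × $175,860 = $351,720
Attorney fees: 40% of $351,720 = $140,688
Total before cap: $351,720 + $140,688 = $492,408
Cap at $247,250: $492,408 exceeds the cap → $247,250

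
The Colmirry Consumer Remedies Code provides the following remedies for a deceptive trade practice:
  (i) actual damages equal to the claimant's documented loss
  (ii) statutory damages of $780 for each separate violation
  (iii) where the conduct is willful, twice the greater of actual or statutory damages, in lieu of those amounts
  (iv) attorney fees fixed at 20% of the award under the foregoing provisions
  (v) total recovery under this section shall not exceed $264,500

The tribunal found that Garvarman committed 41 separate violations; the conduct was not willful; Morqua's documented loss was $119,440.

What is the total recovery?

Statutory damages: 41 × $780 = $31,980
Conduct not willful: the in-lieu enhancement does not apply.
Actual plus statutory damages: $119,440 + $31,980 = $151,420
Attorney fees: 20% of $151,420 = $30,284
Total before cap: $151,420 + $30,284 = $181,704
Cap at $264,500: $181,704 is within the cap, no reduction.

$181,704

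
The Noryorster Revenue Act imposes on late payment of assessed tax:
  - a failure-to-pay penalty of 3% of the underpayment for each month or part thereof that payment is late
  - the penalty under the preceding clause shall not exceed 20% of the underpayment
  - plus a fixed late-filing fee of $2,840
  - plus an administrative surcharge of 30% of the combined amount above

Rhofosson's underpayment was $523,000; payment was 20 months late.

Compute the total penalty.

Accrued rate: 3% × 20 = 60%, capped at 20% → 20%
Failure-to-pay penalty: 20% of $523,000 = $104,600
Penalty before surcharge: $104,600 + $2,840 = $107,440
Administrative surcharge: 30% of $107,440 = $32,232
Total penalty: $107,440 + $32,232 = $139,672

$139,672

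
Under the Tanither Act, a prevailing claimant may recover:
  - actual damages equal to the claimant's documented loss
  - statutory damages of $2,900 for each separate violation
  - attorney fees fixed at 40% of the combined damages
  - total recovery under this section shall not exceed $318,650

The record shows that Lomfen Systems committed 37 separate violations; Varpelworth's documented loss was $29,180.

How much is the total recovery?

Statutory damages: 37 × $2,900 = $107,300
Combined damages: $29,180 + $107,300 = $136,480
Attorney fees: 40% of $136,480 = $54,592
Total before cap: $136,480 + $54,592 = $191,072
Cap at $318,650: $191,072 is within the cap, no reduction.

Total recovery: $191,072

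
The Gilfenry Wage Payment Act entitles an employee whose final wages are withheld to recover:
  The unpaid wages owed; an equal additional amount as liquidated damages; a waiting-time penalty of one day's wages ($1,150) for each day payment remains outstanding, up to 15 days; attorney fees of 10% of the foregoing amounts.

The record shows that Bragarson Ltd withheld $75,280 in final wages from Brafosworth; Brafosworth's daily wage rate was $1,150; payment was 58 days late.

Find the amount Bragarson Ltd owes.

Liquidated damages (equal amount): $75,280
Penalty days: min(58, 15) = 15
Waiting-time penalty: 15 × $1,150 = $17,250
Subtotal: $75,280 + $75,280 + $17,250 = $167,810
Attorney fees: 10% of $167,810 = $16,781
Total award: $167,810 + $16,781 = $184,591

$184,591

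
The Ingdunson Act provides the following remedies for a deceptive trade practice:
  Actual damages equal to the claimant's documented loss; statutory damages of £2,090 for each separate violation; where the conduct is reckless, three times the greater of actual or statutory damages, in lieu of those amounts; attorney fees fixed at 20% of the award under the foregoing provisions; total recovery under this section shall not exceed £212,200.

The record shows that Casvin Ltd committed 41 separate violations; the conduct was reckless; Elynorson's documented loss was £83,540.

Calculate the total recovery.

Statutory damages: 41 × £2,090 = £85,690
Greater of actual damages (£83,540) or statutory damages (£85,690): £85,690
Trebled: 3 × £85,690 = £257,070
Attorney fees: 20% of £257,070 = £51,414
Total before cap: £257,070 + £51,414 = £308,484
Cap at £212,200: £308,484 exceeds the cap → £212,200

£212,200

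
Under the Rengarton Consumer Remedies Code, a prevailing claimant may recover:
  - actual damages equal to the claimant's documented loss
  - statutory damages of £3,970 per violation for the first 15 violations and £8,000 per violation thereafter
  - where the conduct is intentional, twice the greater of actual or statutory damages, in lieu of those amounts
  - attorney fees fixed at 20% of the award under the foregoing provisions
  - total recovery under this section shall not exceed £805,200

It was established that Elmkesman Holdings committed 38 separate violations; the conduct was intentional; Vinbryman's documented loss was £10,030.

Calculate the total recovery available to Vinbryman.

First 15 violations: 15 × £3,970 = £59,550
Remaining violations: (38 − 15) × £8,000 = £184,000
Statutory damages: £59,550 + £184,000 = £243,550
Greater of actual damages (£10,030) or statutory damages (£243,550): £243,550
Doubled: 2 × £243,550 = £487,100
Attorney fees: 20% of £487,100 = £97,420
Total before cap: £487,100 + £97,420 = £584,520
Cap at £805,200: £584,520 is within the cap, no reduction.

£584,520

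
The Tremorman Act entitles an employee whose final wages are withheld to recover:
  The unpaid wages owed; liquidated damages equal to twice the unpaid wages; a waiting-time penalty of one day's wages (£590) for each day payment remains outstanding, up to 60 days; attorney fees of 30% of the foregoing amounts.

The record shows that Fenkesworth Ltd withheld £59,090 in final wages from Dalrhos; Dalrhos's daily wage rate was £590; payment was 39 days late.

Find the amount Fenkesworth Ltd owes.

£260,364

Doubled: 2 × £59,090 = £118,180
Penalty days: min(39, 60) = 39
Waiting-time penalty: 39 × £590 = £23,010
Subtotal: £59,090 + £118,180 + £23,010 = £200,280
Attorney fees: 30% of £200,280 = £60,084
Total award: £200,280 + £60,084 = £260,364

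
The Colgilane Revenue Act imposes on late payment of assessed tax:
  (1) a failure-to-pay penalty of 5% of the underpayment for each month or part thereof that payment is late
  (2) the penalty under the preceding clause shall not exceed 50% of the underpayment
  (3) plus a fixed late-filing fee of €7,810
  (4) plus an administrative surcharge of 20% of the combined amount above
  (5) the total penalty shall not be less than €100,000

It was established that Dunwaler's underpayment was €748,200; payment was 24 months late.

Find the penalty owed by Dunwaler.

Accrued rate: 5% × 24 = 120%, capped at 50% → 50%
Failure-to-pay penalty: 50% of €748,200 = €374,100
Penalty before surcharge: €374,100 + €7,810 = €381,910
Administrative surcharge: 20% of €381,910 = €76,382
Total penalty: €381,910 + €76,382 = €458,292
Minimum €100,000: €458,292 meets the minimum, no increase.

€458,292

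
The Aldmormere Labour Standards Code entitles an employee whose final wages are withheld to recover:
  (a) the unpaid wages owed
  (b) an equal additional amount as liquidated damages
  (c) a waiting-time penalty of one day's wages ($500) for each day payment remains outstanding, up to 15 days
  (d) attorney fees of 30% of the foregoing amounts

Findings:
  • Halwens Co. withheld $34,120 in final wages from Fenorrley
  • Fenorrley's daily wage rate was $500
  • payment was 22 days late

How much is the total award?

Liquidated damages (equal amount): $34,120
Penalty days: min(22, 15) = 15
Waiting-time penalty: 15 × $500 = $7,500
Subtotal: $34,120 + $34,120 + $7,500 = $75,740
Attorney fees: 30% of $75,740 = $22,722
Total award: $75,740 + $22,722 = $98,462

Total award: $98,462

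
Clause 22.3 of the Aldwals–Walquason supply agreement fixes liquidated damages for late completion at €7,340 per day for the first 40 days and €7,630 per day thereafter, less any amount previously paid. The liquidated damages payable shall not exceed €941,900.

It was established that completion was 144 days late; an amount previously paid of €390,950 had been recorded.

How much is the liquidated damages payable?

First 40 days: 40 × €7,340 = €293,600
Remaining days: (144 − 40) × €7,630 = €793,520
Accrued per-day damages: €293,600 + €793,520 = €1,087,120
Less amount previously paid: €1,087,120 − €390,950 = €696,170
Cap at €941,900: €696,170 is within the cap, no reduction.

€696,170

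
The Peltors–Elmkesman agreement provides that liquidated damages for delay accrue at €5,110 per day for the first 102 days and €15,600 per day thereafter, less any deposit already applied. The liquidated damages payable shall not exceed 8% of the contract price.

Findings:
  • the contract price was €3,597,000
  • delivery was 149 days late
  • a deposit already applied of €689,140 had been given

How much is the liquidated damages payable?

€287,760

First 102 days: 102 × €5,110 = €521,220
Remaining days: (149 − 102) × €15,600 = €733,200
Accrued per-day damages: €521,220 + €733,200 = €1,254,420
Less deposit already applied: €1,254,420 − €689,140 = €565,280
Cap: 8% of €3,597,000 = €287,760
Cap at €287,760: €565,280 exceeds the cap → €287,760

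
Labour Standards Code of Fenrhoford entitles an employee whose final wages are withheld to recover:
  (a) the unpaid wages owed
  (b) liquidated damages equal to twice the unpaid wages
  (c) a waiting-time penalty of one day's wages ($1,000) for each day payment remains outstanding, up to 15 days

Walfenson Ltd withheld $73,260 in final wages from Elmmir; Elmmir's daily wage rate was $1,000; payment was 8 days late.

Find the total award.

Doubled: 2 × $73,260 = $146,520
Penalty days: min(8, 15) = 8
Waiting-time penalty: 8 × $1,000 = $8,000
Total award: $73,260 + $146,520 + $8,000 = $227,780

$227,780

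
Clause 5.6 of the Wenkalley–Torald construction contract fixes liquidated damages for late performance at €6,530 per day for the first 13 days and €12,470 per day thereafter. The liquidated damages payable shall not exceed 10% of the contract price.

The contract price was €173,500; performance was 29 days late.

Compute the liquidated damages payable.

€17,350

First 13 days: 13 × €6,530 = €84,890
Remaining days: (29 − 13) × €12,470 = €199,520
Accrued per-day damages: €84,890 + €199,520 = €284,410
Cap: 10% of €173,500 = €17,350
Cap at €17,350: €284,410 exceeds the cap → €17,350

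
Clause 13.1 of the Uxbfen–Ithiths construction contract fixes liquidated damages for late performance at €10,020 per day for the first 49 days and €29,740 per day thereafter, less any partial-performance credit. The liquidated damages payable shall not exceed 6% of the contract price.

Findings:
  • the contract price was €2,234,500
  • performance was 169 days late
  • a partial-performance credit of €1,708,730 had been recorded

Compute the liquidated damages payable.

First 49 days: 49 × €10,020 = €490,980
Remaining days: (169 − 49) × €29,740 = €3,568,800
Accrued per-day damages: €490,980 + €3,568,800 = €4,059,780
Less partial-performance credit: €4,059,780 − €1,708,730 = €2,351,050
Cap: 6% of €2,234,500 = €134,070
Cap at €134,070: €2,351,050 exceeds the cap → €134,070

€134,070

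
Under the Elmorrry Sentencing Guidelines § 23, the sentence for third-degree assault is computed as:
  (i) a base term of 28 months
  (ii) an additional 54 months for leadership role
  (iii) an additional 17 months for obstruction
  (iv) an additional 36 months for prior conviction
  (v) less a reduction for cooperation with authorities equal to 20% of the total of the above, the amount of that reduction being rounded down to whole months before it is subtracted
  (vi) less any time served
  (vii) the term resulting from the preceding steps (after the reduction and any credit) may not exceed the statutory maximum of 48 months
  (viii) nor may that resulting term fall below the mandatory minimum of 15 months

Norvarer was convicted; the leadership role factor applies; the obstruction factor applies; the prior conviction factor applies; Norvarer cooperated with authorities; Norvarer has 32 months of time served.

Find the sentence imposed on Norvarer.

Leadership role enhancement: +54 months
Obstruction enhancement: +17 months
Prior conviction enhancement: +36 months
Adjusted term: 28 months + 54 months + 17 months + 36 months = 135 months
Cooperation with authorities reduction: 20% of 135 months = 27 months (rounded down)
After reduction: 135 − 27 = 108 months
Less time served: 108 months − 32 months = 76 months
Cap at 48 months: 76 months exceeds the cap → 48 months
Minimum 15 months: 48 months meets the minimum, no increase.

48 months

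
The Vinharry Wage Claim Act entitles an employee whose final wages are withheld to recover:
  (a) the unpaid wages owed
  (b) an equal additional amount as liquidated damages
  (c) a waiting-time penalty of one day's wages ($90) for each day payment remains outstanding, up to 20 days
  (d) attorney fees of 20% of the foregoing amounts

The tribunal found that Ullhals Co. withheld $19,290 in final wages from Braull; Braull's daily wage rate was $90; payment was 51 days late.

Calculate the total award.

Liquidated damages (equal amount): $19,290
Penalty days: min(51, 20) = 20
Waiting-time penalty: 20 × $90 = $1,800
Subtotal: $19,290 + $19,290 + $1,800 = $40,380
Attorney fees: 20% of $40,380 = $8,076
Total award: $40,380 + $8,076 = $48,456

$48,456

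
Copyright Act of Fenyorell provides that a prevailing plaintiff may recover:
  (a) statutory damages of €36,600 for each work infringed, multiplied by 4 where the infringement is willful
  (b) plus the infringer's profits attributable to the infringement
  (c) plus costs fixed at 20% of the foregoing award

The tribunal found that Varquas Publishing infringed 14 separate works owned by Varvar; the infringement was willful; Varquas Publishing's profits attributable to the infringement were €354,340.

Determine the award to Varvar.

Statutory damages: 14 × €36,600 = €512,400
Multiplied by 4: 4 × €512,400 = €2,049,600
Combined award: €2,049,600 + €354,340 = €2,403,940
Costs: 20% of €2,403,940 = €480,788
Award plus costs: €2,403,940 + €480,788 = €2,884,728

€2,884,728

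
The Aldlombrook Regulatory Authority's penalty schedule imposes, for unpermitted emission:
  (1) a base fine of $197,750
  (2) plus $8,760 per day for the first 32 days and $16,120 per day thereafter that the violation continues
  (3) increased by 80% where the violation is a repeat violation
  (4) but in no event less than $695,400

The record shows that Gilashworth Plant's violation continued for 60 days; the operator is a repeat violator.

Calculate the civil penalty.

First 32 days: 32 × $8,760 = $280,320
Remaining days: (60 − 32) × $16,120 = $451,360
Per-day component: $280,320 + $451,360 = $731,680
Base plus per-day: $197,750 + $731,680 = $929,430
Enhancement: 80% of $929,430 = $743,544
Enhanced fine: $929,430 + $743,544 = $1,672,974
Minimum $695,400: $1,672,974 meets the minimum, no increase.

Civil penalty: $1,672,974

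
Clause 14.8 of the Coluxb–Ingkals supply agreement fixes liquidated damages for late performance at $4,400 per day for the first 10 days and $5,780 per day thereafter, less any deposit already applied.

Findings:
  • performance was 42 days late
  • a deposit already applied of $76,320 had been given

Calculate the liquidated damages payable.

First 10 days: 10 × $4,400 = $44,000
Remaining days: (42 − 10) × $5,780 = $184,960
Accrued per-day damages: $44,000 + $184,960 = $228,960
Less deposit already applied: $228,960 − $76,320 = $152,640

$152,640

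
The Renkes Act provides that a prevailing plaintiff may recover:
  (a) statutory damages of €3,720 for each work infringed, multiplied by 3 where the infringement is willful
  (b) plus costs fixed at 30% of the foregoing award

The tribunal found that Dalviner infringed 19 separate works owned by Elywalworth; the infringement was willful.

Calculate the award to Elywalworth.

€275,652

Statutory damages: 19 × €3,720 = €70,680
Trebled: 3 × €70,680 = €212,040
Costs: 30% of €212,040 = €63,612
Award plus costs: €212,040 + €63,612 = €275,652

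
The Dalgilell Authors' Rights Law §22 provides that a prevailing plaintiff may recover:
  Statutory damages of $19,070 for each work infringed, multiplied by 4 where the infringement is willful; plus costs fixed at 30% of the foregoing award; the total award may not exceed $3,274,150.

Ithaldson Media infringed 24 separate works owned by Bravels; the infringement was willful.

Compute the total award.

Statutory damages: 24 × $19,070 = $457,680
Multiplied by 4: 4 × $457,680 = $1,830,720
Costs: 30% of $1,830,720 = $549,216
Award plus costs: $1,830,720 + $549,216 = $2,379,936
Cap at $3,274,150: $2,379,936 is within the cap, no reduction.

$2,379,936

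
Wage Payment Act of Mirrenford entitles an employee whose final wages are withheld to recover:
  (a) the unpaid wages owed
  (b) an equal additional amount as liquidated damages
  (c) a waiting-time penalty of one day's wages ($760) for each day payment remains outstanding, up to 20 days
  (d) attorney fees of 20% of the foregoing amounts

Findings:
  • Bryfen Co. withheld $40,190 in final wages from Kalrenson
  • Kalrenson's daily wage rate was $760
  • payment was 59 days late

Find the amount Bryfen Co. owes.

Liquidated damages (equal amount): $40,190
Penalty days: min(59, 20) = 20
Waiting-time penalty: 20 × $760 = $15,200
Subtotal: $40,190 + $40,190 + $15,200 = $95,580
Attorney fees: 20% of $95,580 = $19,116
Total award: $95,580 + $19,116 = $114,696

$114,696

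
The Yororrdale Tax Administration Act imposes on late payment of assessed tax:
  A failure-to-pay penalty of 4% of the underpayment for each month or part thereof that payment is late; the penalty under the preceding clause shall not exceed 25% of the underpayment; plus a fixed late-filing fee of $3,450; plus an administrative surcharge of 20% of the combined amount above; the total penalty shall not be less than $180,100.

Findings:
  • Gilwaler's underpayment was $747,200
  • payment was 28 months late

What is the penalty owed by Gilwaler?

Accrued rate: 4% × 28 = 112%, capped at 25% → 25%
Failure-to-pay penalty: 25% of $747,200 = $186,800
Penalty before surcharge: $186,800 + $3,450 = $190,250
Administrative surcharge: 20% of $190,250 = $38,050
Total penalty: $190,250 + $38,050 = $228,300
Minimum $180,100: $228,300 meets the minimum, no increase.

$228,300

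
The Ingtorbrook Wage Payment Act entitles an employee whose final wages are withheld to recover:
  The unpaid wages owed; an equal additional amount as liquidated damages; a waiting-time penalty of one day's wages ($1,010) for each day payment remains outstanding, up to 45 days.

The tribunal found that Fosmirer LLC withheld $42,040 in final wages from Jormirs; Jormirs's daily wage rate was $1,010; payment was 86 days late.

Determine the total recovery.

Liquidated damages (equal amount): $42,040
Penalty days: min(86, 45) = 45
Waiting-time penalty: 45 × $1,010 = $45,450
Total award: $42,040 + $42,040 + $45,450 = $129,530

$129,530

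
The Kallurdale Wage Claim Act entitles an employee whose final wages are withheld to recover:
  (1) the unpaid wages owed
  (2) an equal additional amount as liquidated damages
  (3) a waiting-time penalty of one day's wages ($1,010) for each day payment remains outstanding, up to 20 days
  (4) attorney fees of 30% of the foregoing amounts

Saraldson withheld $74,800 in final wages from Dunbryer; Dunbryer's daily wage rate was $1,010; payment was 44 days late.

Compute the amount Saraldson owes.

$220,740

Liquidated damages (equal amount): $74,800
Penalty days: min(44, 20) = 20
Waiting-time penalty: 20 × $1,010 = $20,200
Subtotal: $74,800 + $74,800 + $20,200 = $169,800
Attorney fees: 30% of $169,800 = $50,940
Total award: $169,800 + $50,940 = $220,740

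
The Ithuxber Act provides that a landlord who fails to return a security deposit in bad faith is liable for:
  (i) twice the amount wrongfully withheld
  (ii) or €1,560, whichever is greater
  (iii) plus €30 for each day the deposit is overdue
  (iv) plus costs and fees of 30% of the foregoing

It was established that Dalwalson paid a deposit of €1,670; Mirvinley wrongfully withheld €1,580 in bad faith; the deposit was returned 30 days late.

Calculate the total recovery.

€5,278

Doubled: 2 × €1,580 = €3,160
Minimum €1,560: €3,160 meets the minimum, no increase.
Late-return penalty: 30 × €30 = €900
Damages plus late penalty: €3,160 + €900 = €4,060
Costs and fees: 30% of €4,060 = €1,218
Total recovery: €4,060 + €1,218 = €5,278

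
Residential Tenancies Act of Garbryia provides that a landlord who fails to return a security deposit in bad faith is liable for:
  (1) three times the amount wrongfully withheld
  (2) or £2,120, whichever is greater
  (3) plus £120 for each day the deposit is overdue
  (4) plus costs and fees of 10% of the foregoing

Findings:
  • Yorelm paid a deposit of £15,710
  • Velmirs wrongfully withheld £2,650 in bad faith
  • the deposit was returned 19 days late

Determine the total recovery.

Trebled: 3 × £2,650 = £7,950
Minimum £2,120: £7,950 meets the minimum, no increase.
Late-return penalty: 19 × £120 = £2,280
Damages plus late penalty: £7,950 + £2,280 = £10,230
Costs and fees: 10% of £10,230 = £1,023
Total recovery: £10,230 + £1,023 = £11,253

£11,253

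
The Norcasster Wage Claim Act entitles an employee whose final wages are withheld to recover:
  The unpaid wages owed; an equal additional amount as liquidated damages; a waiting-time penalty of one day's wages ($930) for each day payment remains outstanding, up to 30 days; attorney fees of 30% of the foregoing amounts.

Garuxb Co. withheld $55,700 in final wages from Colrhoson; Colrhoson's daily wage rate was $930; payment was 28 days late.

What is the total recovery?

$178,672

Liquidated damages (equal amount): $55,700
Penalty days: min(28, 30) = 28
Waiting-time penalty: 28 × $930 = $26,040
Subtotal: $55,700 + $55,700 + $26,040 = $137,440
Attorney fees: 30% of $137,440 = $41,232
Total award: $137,440 + $41,232 = $178,672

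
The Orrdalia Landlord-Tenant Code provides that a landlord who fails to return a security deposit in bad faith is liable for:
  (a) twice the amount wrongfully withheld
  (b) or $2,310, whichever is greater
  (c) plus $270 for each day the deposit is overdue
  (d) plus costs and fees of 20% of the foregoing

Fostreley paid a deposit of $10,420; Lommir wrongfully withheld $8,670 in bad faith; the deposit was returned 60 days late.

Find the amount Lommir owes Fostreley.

$40,248

Doubled: 2 × $8,670 = $17,340
Minimum $2,310: $17,340 meets the minimum, no increase.
Late-return penalty: 60 × $270 = $16,200
Damages plus late penalty: $17,340 + $16,200 = $33,540
Costs and fees: 20% of $33,540 = $6,708
Total recovery: $33,540 + $6,708 = $40,248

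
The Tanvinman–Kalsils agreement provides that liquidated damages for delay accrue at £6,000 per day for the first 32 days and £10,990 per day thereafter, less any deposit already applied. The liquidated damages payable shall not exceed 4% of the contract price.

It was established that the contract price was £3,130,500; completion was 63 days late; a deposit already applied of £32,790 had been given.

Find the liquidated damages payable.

First 32 days: 32 × £6,000 = £192,000
Remaining days: (63 − 32) × £10,990 = £340,690
Accrued per-day damages: £192,000 + £340,690 = £532,690
Less deposit already applied: £532,690 − £32,790 = £499,900
Cap: 4% of £3,130,500 = £125,220
Cap at £125,220: £499,900 exceeds the cap → £125,220

£125,220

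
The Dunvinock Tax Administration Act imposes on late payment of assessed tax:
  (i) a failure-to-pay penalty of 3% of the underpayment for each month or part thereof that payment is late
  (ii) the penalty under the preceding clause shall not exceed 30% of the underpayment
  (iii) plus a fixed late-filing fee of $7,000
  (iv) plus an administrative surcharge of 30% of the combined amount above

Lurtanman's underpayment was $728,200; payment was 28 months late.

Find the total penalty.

Accrued rate: 3% × 28 = 84%, capped at 30% → 30%
Failure-to-pay penalty: 30% of $728,200 = $218,460
Penalty before surcharge: $218,460 + $7,000 = $225,460
Administrative surcharge: 30% of $225,460 = $67,638
Total penalty: $225,460 + $67,638 = $293,098

Penalty: $293,098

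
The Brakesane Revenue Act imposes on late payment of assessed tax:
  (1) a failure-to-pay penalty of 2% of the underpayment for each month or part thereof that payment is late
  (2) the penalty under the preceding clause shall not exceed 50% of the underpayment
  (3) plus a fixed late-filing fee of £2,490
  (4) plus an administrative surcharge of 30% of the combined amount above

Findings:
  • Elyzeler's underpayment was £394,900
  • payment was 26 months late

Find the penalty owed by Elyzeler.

Accrued rate: 2% × 26 = 52%, capped at 50% → 50%
Failure-to-pay penalty: 50% of £394,900 = £197,450
Penalty before surcharge: £197,450 + £2,490 = £199,940
Administrative surcharge: 30% of £199,940 = £59,982
Total penalty: £199,940 + £59,982 = £259,922

Penalty: £259,922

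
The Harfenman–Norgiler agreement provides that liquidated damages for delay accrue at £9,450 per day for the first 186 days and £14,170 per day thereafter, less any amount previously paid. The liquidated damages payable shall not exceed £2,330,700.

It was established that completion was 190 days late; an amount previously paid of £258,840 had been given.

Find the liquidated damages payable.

£1,555,540

First 186 days: 186 × £9,450 = £1,757,700
Remaining days: (190 − 186) × £14,170 = £56,680
Accrued per-day damages: £1,757,700 + £56,680 = £1,814,380
Less amount previously paid: £1,814,380 − £258,840 = £1,555,540
Cap at £2,330,700: £1,555,540 is within the cap, no reduction.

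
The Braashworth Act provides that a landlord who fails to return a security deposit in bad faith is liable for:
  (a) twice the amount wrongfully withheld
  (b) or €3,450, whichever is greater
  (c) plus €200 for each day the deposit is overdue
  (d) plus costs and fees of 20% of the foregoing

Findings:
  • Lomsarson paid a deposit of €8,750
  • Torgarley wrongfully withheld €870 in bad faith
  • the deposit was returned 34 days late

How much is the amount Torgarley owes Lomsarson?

€12,300

Doubled: 2 × €870 = €1,740
Minimum €3,450: €1,740 is below the minimum → €3,450
Late-return penalty: 34 × €200 = €6,800
Damages plus late penalty: €3,450 + €6,800 = €10,250
Costs and fees: 20% of €10,250 = €2,050
Total recovery: €10,250 + €2,050 = €12,300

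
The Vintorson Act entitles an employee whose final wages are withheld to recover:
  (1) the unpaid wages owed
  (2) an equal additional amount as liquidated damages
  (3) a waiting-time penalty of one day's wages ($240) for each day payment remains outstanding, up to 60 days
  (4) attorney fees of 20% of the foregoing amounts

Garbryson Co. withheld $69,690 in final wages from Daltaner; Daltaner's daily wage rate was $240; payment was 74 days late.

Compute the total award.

Liquidated damages (equal amount): $69,690
Penalty days: min(74, 60) = 60
Waiting-time penalty: 60 × $240 = $14,400
Subtotal: $69,690 + $69,690 + $14,400 = $153,780
Attorney fees: 20% of $153,780 = $30,756
Total award: $153,780 + $30,756 = $184,536

$184,536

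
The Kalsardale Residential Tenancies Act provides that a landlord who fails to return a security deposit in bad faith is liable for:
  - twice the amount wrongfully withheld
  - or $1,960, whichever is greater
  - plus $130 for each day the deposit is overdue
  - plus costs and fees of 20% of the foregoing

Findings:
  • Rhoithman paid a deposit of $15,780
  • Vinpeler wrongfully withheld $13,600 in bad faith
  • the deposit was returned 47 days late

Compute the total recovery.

Doubled: 2 × $13,600 = $27,200
Minimum $1,960: $27,200 meets the minimum, no increase.
Late-return penalty: 47 × $130 = $6,110
Damages plus late penalty: $27,200 + $6,110 = $33,310
Costs and fees: 20% of $33,310 = $6,662
Total recovery: $33,310 + $6,662 = $39,972

$39,972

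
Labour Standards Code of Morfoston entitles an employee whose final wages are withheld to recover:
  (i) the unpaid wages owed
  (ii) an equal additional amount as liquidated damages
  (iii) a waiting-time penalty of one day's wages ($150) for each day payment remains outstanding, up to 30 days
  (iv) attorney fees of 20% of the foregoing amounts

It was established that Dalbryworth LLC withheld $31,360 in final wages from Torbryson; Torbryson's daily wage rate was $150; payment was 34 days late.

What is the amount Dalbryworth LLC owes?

Liquidated damages (equal amount): $31,360
Penalty days: min(34, 30) = 30
Waiting-time penalty: 30 × $150 = $4,500
Subtotal: $31,360 + $31,360 + $4,500 = $67,220
Attorney fees: 20% of $67,220 = $13,444
Total award: $67,220 + $13,444 = $80,664

$80,664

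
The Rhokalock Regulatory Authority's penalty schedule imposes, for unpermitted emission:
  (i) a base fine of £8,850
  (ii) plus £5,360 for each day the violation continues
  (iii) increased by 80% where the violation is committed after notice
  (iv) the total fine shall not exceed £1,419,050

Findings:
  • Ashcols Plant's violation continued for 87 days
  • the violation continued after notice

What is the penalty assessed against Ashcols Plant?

£855,306

Per-day component: 87 × £5,360 = £466,320
Base plus per-day: £8,850 + £466,320 = £475,170
Enhancement: 80% of £475,170 = £380,136
Enhanced fine: £475,170 + £380,136 = £855,306
Cap at £1,419,050: £855,306 is within the cap, no reduction.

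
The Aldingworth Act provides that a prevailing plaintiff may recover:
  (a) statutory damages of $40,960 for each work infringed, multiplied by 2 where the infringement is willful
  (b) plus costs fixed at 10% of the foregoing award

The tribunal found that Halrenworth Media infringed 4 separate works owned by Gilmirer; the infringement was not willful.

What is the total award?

Statutory damages: 4 × $40,960 = $163,840
Infringement not willful: no ×2 enhancement.
Costs: 10% of $163,840 = $16,384
Award plus costs: $163,840 + $16,384 = $180,224

$180,224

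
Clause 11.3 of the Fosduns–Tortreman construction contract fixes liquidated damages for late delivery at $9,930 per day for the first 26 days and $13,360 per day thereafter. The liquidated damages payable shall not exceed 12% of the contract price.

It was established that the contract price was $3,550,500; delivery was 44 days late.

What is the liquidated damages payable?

First 26 days: 26 × $9,930 = $258,180
Remaining days: (44 − 26) × $13,360 = $240,480
Accrued per-day damages: $258,180 + $240,480 = $498,660
Cap: 12% of $3,550,500 = $426,060
Cap at $426,060: $498,660 exceeds the cap → $426,060

$426,060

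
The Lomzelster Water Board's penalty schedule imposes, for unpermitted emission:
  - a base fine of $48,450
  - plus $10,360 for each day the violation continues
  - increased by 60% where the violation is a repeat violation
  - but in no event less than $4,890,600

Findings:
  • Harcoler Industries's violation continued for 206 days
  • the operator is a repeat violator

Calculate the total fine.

Per-day component: 206 × $10,360 = $2,134,160
Base plus per-day: $48,450 + $2,134,160 = $2,182,610
Enhancement: 60% of $2,182,610 = $1,309,566
Enhanced fine: $2,182,610 + $1,309,566 = $3,492,176
Minimum $4,890,600: $3,492,176 is below the minimum → $4,890,600

Civil penalty: $4,890,600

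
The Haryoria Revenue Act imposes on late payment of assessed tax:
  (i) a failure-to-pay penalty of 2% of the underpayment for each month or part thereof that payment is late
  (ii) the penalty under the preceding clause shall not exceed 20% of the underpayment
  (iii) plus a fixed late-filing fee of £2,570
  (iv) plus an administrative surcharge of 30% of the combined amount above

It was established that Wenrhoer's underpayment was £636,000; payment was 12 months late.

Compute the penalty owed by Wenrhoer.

Accrued rate: 2% × 12 = 24%, capped at 20% → 20%
Failure-to-pay penalty: 20% of £636,000 = £127,200
Penalty before surcharge: £127,200 + £2,570 = £129,770
Administrative surcharge: 30% of £129,770 = £38,931
Total penalty: £129,770 + £38,931 = £168,701

Penalty: £168,701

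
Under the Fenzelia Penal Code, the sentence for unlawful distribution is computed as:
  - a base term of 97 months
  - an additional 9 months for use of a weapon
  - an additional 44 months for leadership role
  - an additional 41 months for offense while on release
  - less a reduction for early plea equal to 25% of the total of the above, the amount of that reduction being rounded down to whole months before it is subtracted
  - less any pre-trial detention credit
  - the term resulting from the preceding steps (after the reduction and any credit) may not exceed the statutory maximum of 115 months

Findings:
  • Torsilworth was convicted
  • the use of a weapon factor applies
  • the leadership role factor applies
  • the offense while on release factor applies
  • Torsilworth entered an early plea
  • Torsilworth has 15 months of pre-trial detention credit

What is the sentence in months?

Use of a weapon enhancement: +9 months
Leadership role enhancement: +44 months
Offense while on release enhancement: +41 months
Adjusted term: 97 months + 9 months + 44 months + 41 months = 191 months
Early plea reduction: 25% of 191 months = 47 months (rounded down)
After reduction: 191 − 47 = 144 months
Less pre-trial detention credit: 144 months − 15 months = 129 months
Cap at 115 months: 129 months exceeds the cap → 115 months

115 months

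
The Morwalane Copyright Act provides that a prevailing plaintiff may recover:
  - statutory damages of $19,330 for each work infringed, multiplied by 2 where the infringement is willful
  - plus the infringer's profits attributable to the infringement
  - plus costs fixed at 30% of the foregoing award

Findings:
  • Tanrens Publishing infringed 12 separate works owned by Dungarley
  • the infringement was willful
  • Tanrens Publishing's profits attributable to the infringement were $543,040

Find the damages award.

Statutory damages: 12 × $19,330 = $231,960
Doubled: 2 × $231,960 = $463,920
Combined award: $463,920 + $543,040 = $1,006,960
Costs: 30% of $1,006,960 = $302,088
Award plus costs: $1,006,960 + $302,088 = $1,309,048

$1,309,048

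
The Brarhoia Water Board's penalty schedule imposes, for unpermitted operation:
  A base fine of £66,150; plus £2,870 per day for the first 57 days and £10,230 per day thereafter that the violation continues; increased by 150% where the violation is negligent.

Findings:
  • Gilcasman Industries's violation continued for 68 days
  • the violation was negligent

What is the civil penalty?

First 57 days: 57 × £2,870 = £163,590
Remaining days: (68 − 57) × £10,230 = £112,530
Per-day component: £163,590 + £112,530 = £276,120
Base plus per-day: £66,150 + £276,120 = £342,270
Enhancement: 150% of £342,270 = £513,405
Enhanced fine: £342,270 + £513,405 = £855,675

£855,675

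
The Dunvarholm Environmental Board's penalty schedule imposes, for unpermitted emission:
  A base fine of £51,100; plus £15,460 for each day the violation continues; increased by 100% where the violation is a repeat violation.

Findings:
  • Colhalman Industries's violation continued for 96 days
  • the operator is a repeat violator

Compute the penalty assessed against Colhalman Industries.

Per-day component: 96 × £15,460 = £1,484,160
Base plus per-day: £51,100 + £1,484,160 = £1,535,260
Enhancement: 100% of £1,535,260 = £1,535,260
Enhanced fine: £1,535,260 + £1,535,260 = £3,070,520

Civil penalty: £3,070,520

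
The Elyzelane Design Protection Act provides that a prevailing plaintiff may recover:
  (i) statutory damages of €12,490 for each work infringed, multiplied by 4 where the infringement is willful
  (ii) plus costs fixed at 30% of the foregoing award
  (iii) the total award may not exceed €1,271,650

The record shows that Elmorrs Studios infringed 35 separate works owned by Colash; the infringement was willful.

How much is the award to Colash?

€1,271,650

Statutory damages: 35 × €12,490 = €437,150
Multiplied by 4: 4 × €437,150 = €1,748,600
Costs: 30% of €1,748,600 = €524,580
Award plus costs: €1,748,600 + €524,580 = €2,273,180
Cap at €1,271,650: €2,273,180 exceeds the cap → €1,271,650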